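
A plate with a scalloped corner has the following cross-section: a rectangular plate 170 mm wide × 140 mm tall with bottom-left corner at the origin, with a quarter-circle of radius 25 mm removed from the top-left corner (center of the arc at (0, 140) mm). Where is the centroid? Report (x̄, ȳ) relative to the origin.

x̄ = 86.57 mm, ȳ = 68.75 mm

plate: A = 170 × 140 = 23800.00, centroid at (85.00, 70.00).
removed quarter-circle: A = −¼π·25² = -490.87, centroid at (10.61, 129.39).
ΣA = 23309.13 mm²
ΣAx̄ = (23800.00)(85.00) + (-490.87)(10.61) = 2017791.67 mm³
ΣAȳ = (23800.00)(70.00) + (-490.87)(129.39) = 1602485.99 mm³
x̄ = 2017791.67 / 23309.13 = 86.57 mm
ȳ = 1602485.99 / 23309.13 = 68.75 mm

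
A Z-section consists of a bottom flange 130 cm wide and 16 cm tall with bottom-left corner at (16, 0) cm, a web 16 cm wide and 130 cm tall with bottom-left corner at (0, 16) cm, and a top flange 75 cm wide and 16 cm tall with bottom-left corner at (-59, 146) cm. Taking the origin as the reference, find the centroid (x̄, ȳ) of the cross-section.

bottom flange: A = 130 × 16 = 2080.00, centroid at (81.00, 8.00).
web: A = 16 × 130 = 2080.00, centroid at (8.00, 81.00).
top flange: A = 75 × 16 = 1200.00, centroid at (-21.50, 154.00).
ΣA = 5360.00 cm², ΣAx̄ = 159320.00 cm³, ΣAȳ = 369920.00 cm³.
x̄ = 159320.00/5360.00 = 29.72 cm; ȳ = 369920.00/5360.00 = 69.01 cm.

x̄ = 29.72 cm, ȳ = 69.01 cm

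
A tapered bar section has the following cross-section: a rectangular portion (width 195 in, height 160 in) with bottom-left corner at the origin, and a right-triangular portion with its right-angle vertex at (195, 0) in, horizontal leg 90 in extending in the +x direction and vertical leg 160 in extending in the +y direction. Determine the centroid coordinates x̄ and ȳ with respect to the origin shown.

x̄ = 121.41 in, ȳ = 75.00 in

rectangular portion: A = 195 × 160 = 31200.00, centroid at (97.50, 80.00).
triangular portion: A = ½·90·160 = 7200.00, centroid at (225.00, 53.33).
ΣA = 38400.00 in², ΣAx̄ = 4662000.00 in³, ΣAȳ = 2880000.00 in³.
x̄ = 4662000.00/38400.00 = 121.41 in; ȳ = 2880000.00/38400.00 = 75.00 in.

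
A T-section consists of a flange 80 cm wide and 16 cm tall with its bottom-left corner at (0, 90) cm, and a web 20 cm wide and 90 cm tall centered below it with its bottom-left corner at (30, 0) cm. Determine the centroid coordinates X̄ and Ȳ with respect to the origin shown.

web: A = 20 × 90 = 1800.00, centroid at (40.00, 45.00).
flange: A = 80 × 16 = 1280.00, centroid at (40.00, 98.00).
ΣA = 3080.00 cm²
ΣAX̄ = (1800.00)(40.00) + (1280.00)(40.00) = 123200.00 cm³
ΣAȲ = (1800.00)(45.00) + (1280.00)(98.00) = 206440.00 cm³
X̄ = 123200.00 / 3080.00 = 40.00 cm
Ȳ = 206440.00 / 3080.00 = 67.03 cm

X̄ = 40.00 cm, Ȳ = 67.03 cm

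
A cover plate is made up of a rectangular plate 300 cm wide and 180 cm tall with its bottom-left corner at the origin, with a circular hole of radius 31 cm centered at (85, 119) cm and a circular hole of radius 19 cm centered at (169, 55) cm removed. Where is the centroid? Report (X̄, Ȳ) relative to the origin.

plate: A = 300 × 180 = 54000.00, centroid at (150.00, 90.00).
hole 1: A = −π·31² = -3019.07, centroid at (85.00, 119.00).
hole 2: A = −π·19² = -1134.11, centroid at (169.00, 55.00).
ΣA = 49846.81 cm², ΣAX̄ = 7651713.58 cm³, ΣAȲ = 4438354.28 cm³.
X̄ = 7651713.58/49846.81 = 153.50 cm; Ȳ = 4438354.28/49846.81 = 89.04 cm.

X̄ = 153.50 cm, Ȳ = 89.04 cm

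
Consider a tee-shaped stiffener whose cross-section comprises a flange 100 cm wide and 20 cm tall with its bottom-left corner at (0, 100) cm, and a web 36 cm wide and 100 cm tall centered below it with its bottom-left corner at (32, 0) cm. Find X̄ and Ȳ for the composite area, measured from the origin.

X̄ = 50.00 cm, Ȳ = 71.43 cm

Part | A | x̄ᵢ | ȳᵢ | A·x̄ᵢ | A·ȳᵢ
web | 3600.00 | 50.00 | 50.00 | 180000.00 | 180000.00
flange | 2000.00 | 50.00 | 110.00 | 100000.00 | 220000.00
Σ | 5600.00 |  |  | 280000.00 | 400000.00
X̄ = 280000.00 / 5600.00 = 50.00 cm
Ȳ = 400000.00 / 5600.00 = 71.43 cm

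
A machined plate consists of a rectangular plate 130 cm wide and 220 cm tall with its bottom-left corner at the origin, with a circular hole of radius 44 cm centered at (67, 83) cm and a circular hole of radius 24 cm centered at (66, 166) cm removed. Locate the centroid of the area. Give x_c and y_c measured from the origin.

x_c = 64.33 cm, y_c = 113.04 cm

plate: A = 130 × 220 = 28600.00, centroid at (65.00, 110.00).
hole 1: A = −π·44² = -6082.12, centroid at (67.00, 83.00).
hole 2: A = −π·24² = -1809.56, centroid at (66.00, 166.00).
ΣA = 20708.32 cm², ΣAx_c = 1332066.95 cm³, ΣAy_c = 2340797.24 cm³.
x_c = 1332066.95/20708.32 = 64.33 cm; y_c = 2340797.24/20708.32 = 113.04 cm.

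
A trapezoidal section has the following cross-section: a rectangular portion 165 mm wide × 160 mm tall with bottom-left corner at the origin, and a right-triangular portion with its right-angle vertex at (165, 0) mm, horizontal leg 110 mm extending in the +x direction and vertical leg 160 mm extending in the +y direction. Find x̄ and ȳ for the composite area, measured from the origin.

x̄ = 112.29 mm, ȳ = 73.33 mm

rectangular portion: A = 165 × 160 = 26400.00, centroid at (82.50, 80.00).
triangular portion: A = ½·110·160 = 8800.00, centroid at (201.67, 53.33).
ΣA = 35200.00 mm², ΣAx̄ = 3952666.67 mm³, ΣAȳ = 2581333.33 mm³.
x̄ = 3952666.67/35200.00 = 112.29 mm; ȳ = 2581333.33/35200.00 = 73.33 mm.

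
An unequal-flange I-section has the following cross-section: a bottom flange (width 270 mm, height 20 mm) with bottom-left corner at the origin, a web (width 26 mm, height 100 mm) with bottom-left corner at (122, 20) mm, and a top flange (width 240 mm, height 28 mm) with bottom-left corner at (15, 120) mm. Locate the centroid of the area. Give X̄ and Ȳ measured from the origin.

bottom flange: A = 270 × 20 = 5400.00, centroid at (135.00, 10.00).
web: A = 26 × 100 = 2600.00, centroid at (135.00, 70.00).
top flange: A = 240 × 28 = 6720.00, centroid at (135.00, 134.00).
ΣA = 14720.00 mm²
ΣAX̄ = (5400.00)(135.00) + (2600.00)(135.00) + (6720.00)(135.00) = 1987200.00 mm³
ΣAȲ = (5400.00)(10.00) + (2600.00)(70.00) + (6720.00)(134.00) = 1136480.00 mm³
X̄ = 1987200.00 / 14720.00 = 135.00 mm
Ȳ = 1136480.00 / 14720.00 = 77.21 mm

X̄ = 135.00 mm, Ȳ = 77.21 mm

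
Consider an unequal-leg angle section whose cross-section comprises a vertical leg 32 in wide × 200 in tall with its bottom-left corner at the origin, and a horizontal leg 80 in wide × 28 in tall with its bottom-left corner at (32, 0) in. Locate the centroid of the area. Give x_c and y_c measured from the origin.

x_c = 30.52 in, y_c = 77.70 in

vertical leg: A = 32 × 200 = 6400.00, centroid at (16.00, 100.00).
horizontal leg: A = 80 × 28 = 2240.00, centroid at (72.00, 14.00).
ΣA = 8640.00 in², ΣAx_c = 263680.00 in³, ΣAy_c = 671360.00 in³.
x_c = 263680.00/8640.00 = 30.52 in; y_c = 671360.00/8640.00 = 77.70 in.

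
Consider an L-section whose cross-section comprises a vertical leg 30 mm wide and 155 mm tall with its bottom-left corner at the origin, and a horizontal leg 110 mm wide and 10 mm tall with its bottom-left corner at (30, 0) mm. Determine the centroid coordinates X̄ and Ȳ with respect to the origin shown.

X̄ = 28.39 mm, Ȳ = 63.63 mm

Part | A | x̄ᵢ | ȳᵢ | A·x̄ᵢ | A·ȳᵢ
vertical leg | 4650.00 | 15.00 | 77.50 | 69750.00 | 360375.00
horizontal leg | 1100.00 | 85.00 | 5.00 | 93500.00 | 5500.00
Σ | 5750.00 |  |  | 163250.00 | 365875.00
X̄ = 163250.00 / 5750.00 = 28.39 mm
Ȳ = 365875.00 / 5750.00 = 63.63 mm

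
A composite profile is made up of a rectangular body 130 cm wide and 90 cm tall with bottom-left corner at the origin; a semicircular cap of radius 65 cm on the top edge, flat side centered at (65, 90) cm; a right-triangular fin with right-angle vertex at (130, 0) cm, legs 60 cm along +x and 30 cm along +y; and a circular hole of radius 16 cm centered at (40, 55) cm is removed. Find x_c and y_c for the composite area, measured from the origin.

rectangular body: A = 130 × 90 = 11700.00, centroid at (65.00, 45.00).
semicircular top: A = ½π·65² = 6636.61, centroid at (65.00, 117.59).
triangular fin: A = ½·60·30 = 900.00, centroid at (150.00, 10.00).
hole: A = −π·16² = -804.25, centroid at (40.00, 55.00).
ΣA = 18432.37 cm²
ΣAx_c = (11700.00)(65.00) + (6636.61)(65.00) + (900.00)(150.00) + (-804.25)(40.00) = 1294710.03 cm³
ΣAy_c = (11700.00)(45.00) + (6636.61)(117.59) + (900.00)(10.00) + (-804.25)(55.00) = 1271645.01 cm³
x_c = 1294710.03 / 18432.37 = 70.24 cm
y_c = 1271645.01 / 18432.37 = 68.99 cm

x_c = 70.24 cm, y_c = 68.99 cm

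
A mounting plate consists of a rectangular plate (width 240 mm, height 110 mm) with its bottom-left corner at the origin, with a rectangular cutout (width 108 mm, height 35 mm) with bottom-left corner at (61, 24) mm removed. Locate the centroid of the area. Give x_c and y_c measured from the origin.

plate: A = 240 × 110 = 26400.00, centroid at (120.00, 55.00).
hole: A = −(108 × 35) = -3780.00, centroid at (115.00, 41.50).
ΣA = 22620.00 mm²
ΣAx_c = (26400.00)(120.00) + (-3780.00)(115.00) = 2733300.00 mm³
ΣAy_c = (26400.00)(55.00) + (-3780.00)(41.50) = 1295130.00 mm³
x_c = 2733300.00 / 22620.00 = 120.84 mm
y_c = 1295130.00 / 22620.00 = 57.26 mm

x_c = 120.84 mm, y_c = 57.26 mm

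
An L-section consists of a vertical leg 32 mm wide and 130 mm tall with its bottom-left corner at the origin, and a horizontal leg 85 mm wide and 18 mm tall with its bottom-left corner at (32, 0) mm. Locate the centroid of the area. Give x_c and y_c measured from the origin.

vertical leg: A = 32 × 130 = 4160.00, centroid at (16.00, 65.00).
horizontal leg: A = 85 × 18 = 1530.00, centroid at (74.50, 9.00).
ΣA = 5690.00 mm², ΣAx_c = 180545.00 mm³, ΣAy_c = 284170.00 mm³.
x_c = 180545.00/5690.00 = 31.73 mm; y_c = 284170.00/5690.00 = 49.94 mm.

x_c = 31.73 mm, y_c = 49.94 mm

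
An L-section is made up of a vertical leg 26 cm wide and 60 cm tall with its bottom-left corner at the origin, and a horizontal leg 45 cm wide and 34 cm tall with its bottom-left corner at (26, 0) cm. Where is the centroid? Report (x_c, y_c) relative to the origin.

x_c = 30.58 cm, y_c = 23.56 cm

Part | A | x̄ᵢ | ȳᵢ | A·x̄ᵢ | A·ȳᵢ
vertical leg | 1560.00 | 13.00 | 30.00 | 20280.00 | 46800.00
horizontal leg | 1530.00 | 48.50 | 17.00 | 74205.00 | 26010.00
Σ | 3090.00 |  |  | 94485.00 | 72810.00
x_c = 94485.00 / 3090.00 = 30.58 cm
y_c = 72810.00 / 3090.00 = 23.56 cm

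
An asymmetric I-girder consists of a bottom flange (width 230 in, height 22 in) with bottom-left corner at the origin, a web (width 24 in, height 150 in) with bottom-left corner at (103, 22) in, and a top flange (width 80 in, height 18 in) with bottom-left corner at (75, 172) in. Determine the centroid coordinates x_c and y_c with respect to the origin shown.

Part | A | x̄ᵢ | ȳᵢ | A·x̄ᵢ | A·ȳᵢ
bottom flange | 5060.00 | 115.00 | 11.00 | 581900.00 | 55660.00
web | 3600.00 | 115.00 | 97.00 | 414000.00 | 349200.00
top flange | 1440.00 | 115.00 | 181.00 | 165600.00 | 260640.00
Σ | 10100.00 |  |  | 1161500.00 | 665500.00
x_c = 1161500.00 / 10100.00 = 115.00 in
y_c = 665500.00 / 10100.00 = 65.89 in

x_c = 115.00 in, y_c = 65.89 in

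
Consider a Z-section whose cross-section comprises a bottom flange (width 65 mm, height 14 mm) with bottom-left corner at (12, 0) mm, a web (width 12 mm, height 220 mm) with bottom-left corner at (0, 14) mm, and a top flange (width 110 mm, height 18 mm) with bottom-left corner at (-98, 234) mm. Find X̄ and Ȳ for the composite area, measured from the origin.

X̄ = -5.21 mm, Ȳ = 147.35 mm

Part | A | x̄ᵢ | ȳᵢ | A·x̄ᵢ | A·ȳᵢ
bottom flange | 910.00 | 44.50 | 7.00 | 40495.00 | 6370.00
web | 2640.00 | 6.00 | 124.00 | 15840.00 | 327360.00
top flange | 1980.00 | -43.00 | 243.00 | -85140.00 | 481140.00
Σ | 5530.00 |  |  | -28805.00 | 814870.00
X̄ = -28805.00 / 5530.00 = -5.21 mm
Ȳ = 814870.00 / 5530.00 = 147.35 mm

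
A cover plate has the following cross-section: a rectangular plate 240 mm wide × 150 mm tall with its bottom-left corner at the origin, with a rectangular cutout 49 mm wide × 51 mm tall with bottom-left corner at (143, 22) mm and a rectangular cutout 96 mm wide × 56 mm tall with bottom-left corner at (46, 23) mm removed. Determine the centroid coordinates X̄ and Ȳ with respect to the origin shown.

Part | A | x̄ᵢ | ȳᵢ | A·x̄ᵢ | A·ȳᵢ
plate | 36000.00 | 120.00 | 75.00 | 4320000.00 | 2700000.00
hole 1 | -2499.00 | 167.50 | 47.50 | -418582.50 | -118702.50
hole 2 | -5376.00 | 94.00 | 51.00 | -505344.00 | -274176.00
Σ | 28125.00 |  |  | 3396073.50 | 2307121.50
X̄ = 3396073.50 / 28125.00 = 120.75 mm
Ȳ = 2307121.50 / 28125.00 = 82.03 mm

X̄ = 120.75 mm, Ȳ = 82.03 mm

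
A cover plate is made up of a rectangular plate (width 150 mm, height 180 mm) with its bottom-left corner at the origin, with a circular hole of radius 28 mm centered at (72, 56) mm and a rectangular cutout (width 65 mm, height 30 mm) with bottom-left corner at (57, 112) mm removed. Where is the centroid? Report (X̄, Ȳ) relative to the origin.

plate: A = 150 × 180 = 27000.00, centroid at (75.00, 90.00).
hole 1: A = −π·28² = -2463.01, centroid at (72.00, 56.00).
hole 2: A = −(65 × 30) = -1950.00, centroid at (89.50, 127.00).
ΣA = 22586.99 mm², ΣAX̄ = 1673138.38 mm³, ΣAȲ = 2044421.52 mm³.
X̄ = 1673138.38/22586.99 = 74.08 mm; Ȳ = 2044421.52/22586.99 = 90.51 mm.

X̄ = 74.08 mm, Ȳ = 90.51 mm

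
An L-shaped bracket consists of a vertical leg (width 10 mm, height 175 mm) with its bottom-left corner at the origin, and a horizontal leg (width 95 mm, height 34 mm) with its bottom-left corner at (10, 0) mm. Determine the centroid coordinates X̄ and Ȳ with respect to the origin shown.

vertical leg: A = 10 × 175 = 1750.00, centroid at (5.00, 87.50).
horizontal leg: A = 95 × 34 = 3230.00, centroid at (57.50, 17.00).
ΣA = 4980.00 mm², ΣAX̄ = 194475.00 mm³, ΣAȲ = 208035.00 mm³.
X̄ = 194475.00/4980.00 = 39.05 mm; Ȳ = 208035.00/4980.00 = 41.77 mm.

X̄ = 39.05 mm, Ȳ = 41.77 mm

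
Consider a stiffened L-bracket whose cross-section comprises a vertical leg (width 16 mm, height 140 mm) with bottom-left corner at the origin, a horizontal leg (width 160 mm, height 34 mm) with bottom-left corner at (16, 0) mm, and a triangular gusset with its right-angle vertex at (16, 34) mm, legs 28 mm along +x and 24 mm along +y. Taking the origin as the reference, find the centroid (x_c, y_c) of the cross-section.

x_c = 68.45 mm, y_c = 32.86 mm

Part | A | x̄ᵢ | ȳᵢ | A·x̄ᵢ | A·ȳᵢ
vertical leg | 2240.00 | 8.00 | 70.00 | 17920.00 | 156800.00
horizontal leg | 5440.00 | 96.00 | 17.00 | 522240.00 | 92480.00
gusset | 336.00 | 25.33 | 42.00 | 8512.00 | 14112.00
Σ | 8016.00 |  |  | 548672.00 | 263392.00
x_c = 548672.00 / 8016.00 = 68.45 mm
y_c = 263392.00 / 8016.00 = 32.86 mm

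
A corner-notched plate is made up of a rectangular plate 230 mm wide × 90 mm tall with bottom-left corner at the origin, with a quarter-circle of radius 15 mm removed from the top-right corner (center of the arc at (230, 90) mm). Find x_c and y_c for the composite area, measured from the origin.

Part | A | x̄ᵢ | ȳᵢ | A·x̄ᵢ | A·ȳᵢ
plate | 20700.00 | 115.00 | 45.00 | 2380500.00 | 931500.00
removed quarter-circle | -176.71 | 223.63 | 83.63 | -39519.35 | -14779.31
Σ | 20523.29 |  |  | 2340980.65 | 916720.69
x_c = 2340980.65 / 20523.29 = 114.06 mm
y_c = 916720.69 / 20523.29 = 44.67 mm

x_c = 114.06 mm, y_c = 44.67 mm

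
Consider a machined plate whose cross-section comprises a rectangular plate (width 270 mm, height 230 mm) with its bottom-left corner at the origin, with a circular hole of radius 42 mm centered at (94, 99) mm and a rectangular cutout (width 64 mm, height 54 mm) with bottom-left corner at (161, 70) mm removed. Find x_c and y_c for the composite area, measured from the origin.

Part | A | x̄ᵢ | ȳᵢ | A·x̄ᵢ | A·ȳᵢ
plate | 62100.00 | 135.00 | 115.00 | 8383500.00 | 7141500.00
hole 1 | -5541.77 | 94.00 | 99.00 | -520926.33 | -548635.17
hole 2 | -3456.00 | 193.00 | 97.00 | -667008.00 | -335232.00
Σ | 53102.23 |  |  | 7195565.67 | 6257632.83
x_c = 7195565.67 / 53102.23 = 135.50 mm
y_c = 6257632.83 / 53102.23 = 117.84 mm

x_c = 135.50 mm, y_c = 117.84 mm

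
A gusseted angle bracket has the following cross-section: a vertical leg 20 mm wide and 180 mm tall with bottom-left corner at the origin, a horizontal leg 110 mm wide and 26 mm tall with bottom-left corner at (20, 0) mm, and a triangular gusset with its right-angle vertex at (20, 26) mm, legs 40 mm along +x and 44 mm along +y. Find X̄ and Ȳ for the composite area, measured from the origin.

X̄ = 38.12 mm, Ȳ = 54.08 mm

Part | A | x̄ᵢ | ȳᵢ | A·x̄ᵢ | A·ȳᵢ
vertical leg | 3600.00 | 10.00 | 90.00 | 36000.00 | 324000.00
horizontal leg | 2860.00 | 75.00 | 13.00 | 214500.00 | 37180.00
gusset | 880.00 | 33.33 | 40.67 | 29333.33 | 35786.67
Σ | 7340.00 |  |  | 279833.33 | 396966.67
X̄ = 279833.33 / 7340.00 = 38.12 mm
Ȳ = 396966.67 / 7340.00 = 54.08 mm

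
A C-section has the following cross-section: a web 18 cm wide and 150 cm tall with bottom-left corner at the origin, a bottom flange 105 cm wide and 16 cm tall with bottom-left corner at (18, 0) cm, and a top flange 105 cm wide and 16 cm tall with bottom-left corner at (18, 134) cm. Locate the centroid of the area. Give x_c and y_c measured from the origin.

x_c = 43.10 cm, y_c = 75.00 cm

web: A = 18 × 150 = 2700.00, centroid at (9.00, 75.00).
bottom flange: A = 105 × 16 = 1680.00, centroid at (70.50, 8.00).
top flange: A = 105 × 16 = 1680.00, centroid at (70.50, 142.00).
ΣA = 6060.00 cm², ΣAx_c = 261180.00 cm³, ΣAy_c = 454500.00 cm³.
x_c = 261180.00/6060.00 = 43.10 cm; y_c = 454500.00/6060.00 = 75.00 cm.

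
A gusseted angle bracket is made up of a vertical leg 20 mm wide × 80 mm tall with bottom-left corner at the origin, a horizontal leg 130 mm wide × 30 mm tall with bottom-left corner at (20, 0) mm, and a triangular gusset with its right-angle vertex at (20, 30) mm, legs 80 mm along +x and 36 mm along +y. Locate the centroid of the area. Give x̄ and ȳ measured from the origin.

x̄ = 59.76 mm, ȳ = 26.37 mm

vertical leg: A = 20 × 80 = 1600.00, centroid at (10.00, 40.00).
horizontal leg: A = 130 × 30 = 3900.00, centroid at (85.00, 15.00).
gusset: A = ½·80·36 = 1440.00, centroid at (46.67, 42.00).
ΣA = 6940.00 mm², ΣAx̄ = 414700.00 mm³, ΣAȳ = 182980.00 mm³.
x̄ = 414700.00/6940.00 = 59.76 mm; ȳ = 182980.00/6940.00 = 26.37 mm.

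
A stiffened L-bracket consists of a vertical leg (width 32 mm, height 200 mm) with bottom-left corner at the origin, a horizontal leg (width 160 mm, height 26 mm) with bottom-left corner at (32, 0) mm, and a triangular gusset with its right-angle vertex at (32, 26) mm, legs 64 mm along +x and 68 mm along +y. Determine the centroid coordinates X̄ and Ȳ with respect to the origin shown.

vertical leg: A = 32 × 200 = 6400.00, centroid at (16.00, 100.00).
horizontal leg: A = 160 × 26 = 4160.00, centroid at (112.00, 13.00).
gusset: A = ½·64·68 = 2176.00, centroid at (53.33, 48.67).
ΣA = 12736.00 mm², ΣAX̄ = 684373.33 mm³, ΣAȲ = 799978.67 mm³.
X̄ = 684373.33/12736.00 = 53.74 mm; Ȳ = 799978.67/12736.00 = 62.81 mm.

X̄ = 53.74 mm, Ȳ = 62.81 mm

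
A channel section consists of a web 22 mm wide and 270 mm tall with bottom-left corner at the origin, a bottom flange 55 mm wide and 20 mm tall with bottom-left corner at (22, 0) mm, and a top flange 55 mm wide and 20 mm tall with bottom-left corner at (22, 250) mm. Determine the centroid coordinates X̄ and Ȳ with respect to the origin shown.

X̄ = 21.41 mm, Ȳ = 135.00 mm

web: A = 22 × 270 = 5940.00, centroid at (11.00, 135.00).
bottom flange: A = 55 × 20 = 1100.00, centroid at (49.50, 10.00).
top flange: A = 55 × 20 = 1100.00, centroid at (49.50, 260.00).
ΣA = 8140.00 mm², ΣAX̄ = 174240.00 mm³, ΣAȲ = 1098900.00 mm³.
X̄ = 174240.00/8140.00 = 21.41 mm; Ȳ = 1098900.00/8140.00 = 135.00 mm.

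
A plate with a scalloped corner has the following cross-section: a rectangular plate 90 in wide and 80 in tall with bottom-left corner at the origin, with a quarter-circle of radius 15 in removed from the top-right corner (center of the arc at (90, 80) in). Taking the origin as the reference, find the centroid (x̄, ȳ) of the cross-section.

x̄ = 44.03 in, ȳ = 39.15 in

plate: A = 90 × 80 = 7200.00, centroid at (45.00, 40.00).
removed quarter-circle: A = −¼π·15² = -176.71, centroid at (83.63, 73.63).
ΣA = 7023.29 in², ΣAx̄ = 309220.69 in³, ΣAȳ = 274987.83 in³.
x̄ = 309220.69/7023.29 = 44.03 in; ȳ = 274987.83/7023.29 = 39.15 in.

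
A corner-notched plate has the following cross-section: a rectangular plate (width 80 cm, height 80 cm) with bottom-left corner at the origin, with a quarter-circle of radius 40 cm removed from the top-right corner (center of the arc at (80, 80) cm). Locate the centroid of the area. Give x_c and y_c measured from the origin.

plate: A = 80 × 80 = 6400.00, centroid at (40.00, 40.00).
removed quarter-circle: A = −¼π·40² = -1256.64, centroid at (63.02, 63.02).
ΣA = 5143.36 cm², ΣAx_c = 176802.37 cm³, ΣAy_c = 176802.37 cm³.
x_c = 176802.37/5143.36 = 34.37 cm; y_c = 176802.37/5143.36 = 34.37 cm.

x_c = 34.37 cm, y_c = 34.37 cm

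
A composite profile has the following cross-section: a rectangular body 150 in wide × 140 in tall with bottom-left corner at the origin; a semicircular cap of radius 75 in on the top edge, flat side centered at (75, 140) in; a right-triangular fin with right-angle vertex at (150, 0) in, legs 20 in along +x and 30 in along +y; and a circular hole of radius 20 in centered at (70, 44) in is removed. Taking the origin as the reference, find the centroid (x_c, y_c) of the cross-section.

rectangular body: A = 150 × 140 = 21000.00, centroid at (75.00, 70.00).
semicircular top: A = ½π·75² = 8835.73, centroid at (75.00, 171.83).
triangular fin: A = ½·20·30 = 300.00, centroid at (156.67, 10.00).
hole: A = −π·20² = -1256.64, centroid at (70.00, 44.00).
ΣA = 28879.09 in²
ΣAx_c = (21000.00)(75.00) + (8835.73)(75.00) + (300.00)(156.67) + (-1256.64)(70.00) = 2196715.11 in³
ΣAy_c = (21000.00)(70.00) + (8835.73)(171.83) + (300.00)(10.00) + (-1256.64)(44.00) = 2935960.08 in³
x_c = 2196715.11 / 28879.09 = 76.07 in
y_c = 2935960.08 / 28879.09 = 101.66 in

x_c = 76.07 in, y_c = 101.66 in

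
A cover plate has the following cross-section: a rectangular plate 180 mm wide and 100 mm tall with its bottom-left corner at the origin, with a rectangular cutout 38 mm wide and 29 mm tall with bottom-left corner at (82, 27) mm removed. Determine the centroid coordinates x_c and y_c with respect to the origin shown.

plate: A = 180 × 100 = 18000.00, centroid at (90.00, 50.00).
hole: A = −(38 × 29) = -1102.00, centroid at (101.00, 41.50).
ΣA = 16898.00 mm², ΣAx_c = 1508698.00 mm³, ΣAy_c = 854267.00 mm³.
x_c = 1508698.00/16898.00 = 89.28 mm; y_c = 854267.00/16898.00 = 50.55 mm.

x_c = 89.28 mm, y_c = 50.55 mm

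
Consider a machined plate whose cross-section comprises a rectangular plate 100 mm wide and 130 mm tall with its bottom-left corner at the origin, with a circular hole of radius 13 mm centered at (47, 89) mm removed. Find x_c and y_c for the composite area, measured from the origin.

x_c = 50.13 mm, y_c = 63.98 mm

Part | A | x̄ᵢ | ȳᵢ | A·x̄ᵢ | A·ȳᵢ
plate | 13000.00 | 50.00 | 65.00 | 650000.00 | 845000.00
hole | -530.93 | 47.00 | 89.00 | -24953.67 | -47252.70
Σ | 12469.07 |  |  | 625046.33 | 797747.30
x_c = 625046.33 / 12469.07 = 50.13 mm
y_c = 797747.30 / 12469.07 = 63.98 mm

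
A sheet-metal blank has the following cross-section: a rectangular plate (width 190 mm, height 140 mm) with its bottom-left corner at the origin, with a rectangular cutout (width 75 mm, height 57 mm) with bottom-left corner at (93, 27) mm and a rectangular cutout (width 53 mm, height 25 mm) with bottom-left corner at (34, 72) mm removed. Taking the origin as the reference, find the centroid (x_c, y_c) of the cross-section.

plate: A = 190 × 140 = 26600.00, centroid at (95.00, 70.00).
hole 1: A = −(75 × 57) = -4275.00, centroid at (130.50, 55.50).
hole 2: A = −(53 × 25) = -1325.00, centroid at (60.50, 84.50).
ΣA = 21000.00 mm², ΣAx_c = 1888950.00 mm³, ΣAy_c = 1512775.00 mm³.
x_c = 1888950.00/21000.00 = 89.95 mm; y_c = 1512775.00/21000.00 = 72.04 mm.

x_c = 89.95 mm, y_c = 72.04 mm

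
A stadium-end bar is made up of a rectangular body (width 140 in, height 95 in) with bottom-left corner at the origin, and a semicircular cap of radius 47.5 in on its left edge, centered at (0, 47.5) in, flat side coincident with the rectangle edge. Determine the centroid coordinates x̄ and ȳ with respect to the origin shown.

x̄ = 51.03 in, ȳ = 47.50 in

rectangular body: A = 140 × 95 = 13300.00, centroid at (70.00, 47.50).
semicircular end: A = ½π·47.5² = 3544.11, centroid at (-20.16, 47.50).
ΣA = 16844.11 in²
ΣAx̄ = (13300.00)(70.00) + (3544.11)(-20.16) = 859552.08 in³
ΣAȳ = (13300.00)(47.50) + (3544.11)(47.50) = 800095.19 in³
x̄ = 859552.08 / 16844.11 = 51.03 in
ȳ = 800095.19 / 16844.11 = 47.50 in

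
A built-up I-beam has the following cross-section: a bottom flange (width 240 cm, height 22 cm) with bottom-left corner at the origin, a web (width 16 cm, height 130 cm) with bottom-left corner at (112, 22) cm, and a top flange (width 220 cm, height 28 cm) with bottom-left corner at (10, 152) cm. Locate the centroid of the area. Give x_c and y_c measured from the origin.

bottom flange: A = 240 × 22 = 5280.00, centroid at (120.00, 11.00).
web: A = 16 × 130 = 2080.00, centroid at (120.00, 87.00).
top flange: A = 220 × 28 = 6160.00, centroid at (120.00, 166.00).
ΣA = 13520.00 cm²
ΣAx_c = (5280.00)(120.00) + (2080.00)(120.00) + (6160.00)(120.00) = 1622400.00 cm³
ΣAy_c = (5280.00)(11.00) + (2080.00)(87.00) + (6160.00)(166.00) = 1261600.00 cm³
x_c = 1622400.00 / 13520.00 = 120.00 cm
y_c = 1261600.00 / 13520.00 = 93.31 cm

x_c = 120.00 cm, y_c = 93.31 cm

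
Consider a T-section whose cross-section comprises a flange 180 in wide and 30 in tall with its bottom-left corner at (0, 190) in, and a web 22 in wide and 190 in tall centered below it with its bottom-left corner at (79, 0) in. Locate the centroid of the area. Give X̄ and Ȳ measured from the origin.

Part | A | x̄ᵢ | ȳᵢ | A·x̄ᵢ | A·ȳᵢ
web | 4180.00 | 90.00 | 95.00 | 376200.00 | 397100.00
flange | 5400.00 | 90.00 | 205.00 | 486000.00 | 1107000.00
Σ | 9580.00 |  |  | 862200.00 | 1504100.00
X̄ = 862200.00 / 9580.00 = 90.00 in
Ȳ = 1504100.00 / 9580.00 = 157.00 in

X̄ = 90.00 in, Ȳ = 157.00 in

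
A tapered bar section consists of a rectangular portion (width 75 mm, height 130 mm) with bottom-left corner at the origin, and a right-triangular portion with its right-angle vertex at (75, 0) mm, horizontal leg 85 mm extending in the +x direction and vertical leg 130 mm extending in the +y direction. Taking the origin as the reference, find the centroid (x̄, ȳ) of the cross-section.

x̄ = 61.31 mm, ȳ = 57.16 mm

rectangular portion: A = 75 × 130 = 9750.00, centroid at (37.50, 65.00).
triangular portion: A = ½·85·130 = 5525.00, centroid at (103.33, 43.33).
ΣA = 15275.00 mm²
ΣAx̄ = (9750.00)(37.50) + (5525.00)(103.33) = 936541.67 mm³
ΣAȳ = (9750.00)(65.00) + (5525.00)(43.33) = 873166.67 mm³
x̄ = 936541.67 / 15275.00 = 61.31 mm
ȳ = 873166.67 / 15275.00 = 57.16 mm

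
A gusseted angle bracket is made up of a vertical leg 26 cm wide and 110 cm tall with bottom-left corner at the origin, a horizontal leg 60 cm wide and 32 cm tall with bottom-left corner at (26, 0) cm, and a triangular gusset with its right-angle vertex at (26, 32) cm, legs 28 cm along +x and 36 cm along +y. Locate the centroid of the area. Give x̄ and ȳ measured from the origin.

vertical leg: A = 26 × 110 = 2860.00, centroid at (13.00, 55.00).
horizontal leg: A = 60 × 32 = 1920.00, centroid at (56.00, 16.00).
gusset: A = ½·28·36 = 504.00, centroid at (35.33, 44.00).
ΣA = 5284.00 cm², ΣAx̄ = 162508.00 cm³, ΣAȳ = 210196.00 cm³.
x̄ = 162508.00/5284.00 = 30.75 cm; ȳ = 210196.00/5284.00 = 39.78 cm.

x̄ = 30.75 cm, ȳ = 39.78 cm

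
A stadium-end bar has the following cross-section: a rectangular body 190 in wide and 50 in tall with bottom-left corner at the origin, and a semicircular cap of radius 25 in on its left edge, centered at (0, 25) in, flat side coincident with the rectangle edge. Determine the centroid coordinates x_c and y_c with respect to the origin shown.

Part | A | x̄ᵢ | ȳᵢ | A·x̄ᵢ | A·ȳᵢ
rectangular body | 9500.00 | 95.00 | 25.00 | 902500.00 | 237500.00
semicircular end | 981.75 | -10.61 | 25.00 | -10416.67 | 24543.69
Σ | 10481.75 |  |  | 892083.33 | 262043.69
x_c = 892083.33 / 10481.75 = 85.11 in
y_c = 262043.69 / 10481.75 = 25.00 in

x_c = 85.11 in, y_c = 25.00 in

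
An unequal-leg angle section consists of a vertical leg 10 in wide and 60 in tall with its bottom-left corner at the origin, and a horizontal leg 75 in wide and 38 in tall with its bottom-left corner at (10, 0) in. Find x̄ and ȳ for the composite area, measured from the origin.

x̄ = 40.11 in, ȳ = 20.91 in

vertical leg: A = 10 × 60 = 600.00, centroid at (5.00, 30.00).
horizontal leg: A = 75 × 38 = 2850.00, centroid at (47.50, 19.00).
ΣA = 3450.00 in²
ΣAx̄ = (600.00)(5.00) + (2850.00)(47.50) = 138375.00 in³
ΣAȳ = (600.00)(30.00) + (2850.00)(19.00) = 72150.00 in³
x̄ = 138375.00 / 3450.00 = 40.11 in
ȳ = 72150.00 / 3450.00 = 20.91 in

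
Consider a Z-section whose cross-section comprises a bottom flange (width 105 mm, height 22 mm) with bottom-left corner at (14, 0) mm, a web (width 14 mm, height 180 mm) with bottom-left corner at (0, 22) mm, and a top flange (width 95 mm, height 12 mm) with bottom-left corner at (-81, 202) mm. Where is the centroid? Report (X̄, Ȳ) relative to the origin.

X̄ = 22.29 mm, Ȳ = 91.25 mm

bottom flange: A = 105 × 22 = 2310.00, centroid at (66.50, 11.00).
web: A = 14 × 180 = 2520.00, centroid at (7.00, 112.00).
top flange: A = 95 × 12 = 1140.00, centroid at (-33.50, 208.00).
ΣA = 5970.00 mm²
ΣAX̄ = (2310.00)(66.50) + (2520.00)(7.00) + (1140.00)(-33.50) = 133065.00 mm³
ΣAȲ = (2310.00)(11.00) + (2520.00)(112.00) + (1140.00)(208.00) = 544770.00 mm³
X̄ = 133065.00 / 5970.00 = 22.29 mm
Ȳ = 544770.00 / 5970.00 = 91.25 mm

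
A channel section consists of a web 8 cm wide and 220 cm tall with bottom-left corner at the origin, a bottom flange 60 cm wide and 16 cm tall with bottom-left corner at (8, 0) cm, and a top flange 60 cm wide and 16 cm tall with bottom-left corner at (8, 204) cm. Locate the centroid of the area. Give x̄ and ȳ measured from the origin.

x̄ = 21.74 cm, ȳ = 110.00 cm

Part | A | x̄ᵢ | ȳᵢ | A·x̄ᵢ | A·ȳᵢ
web | 1760.00 | 4.00 | 110.00 | 7040.00 | 193600.00
bottom flange | 960.00 | 38.00 | 8.00 | 36480.00 | 7680.00
top flange | 960.00 | 38.00 | 212.00 | 36480.00 | 203520.00
Σ | 3680.00 |  |  | 80000.00 | 404800.00
x̄ = 80000.00 / 3680.00 = 21.74 cm
ȳ = 404800.00 / 3680.00 = 110.00 cm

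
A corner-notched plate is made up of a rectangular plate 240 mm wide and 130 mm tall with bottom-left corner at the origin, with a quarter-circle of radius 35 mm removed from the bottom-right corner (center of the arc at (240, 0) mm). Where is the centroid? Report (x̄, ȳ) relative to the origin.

x̄ = 116.65 mm, ȳ = 66.60 mm

plate: A = 240 × 130 = 31200.00, centroid at (120.00, 65.00).
removed quarter-circle: A = −¼π·35² = -962.11, centroid at (225.15, 14.85).
ΣA = 30237.89 mm²
ΣAx̄ = (31200.00)(120.00) + (-962.11)(225.15) = 3527384.61 mm³
ΣAȳ = (31200.00)(65.00) + (-962.11)(14.85) = 2013708.33 mm³
x̄ = 3527384.61 / 30237.89 = 116.65 mm
ȳ = 2013708.33 / 30237.89 = 66.60 mm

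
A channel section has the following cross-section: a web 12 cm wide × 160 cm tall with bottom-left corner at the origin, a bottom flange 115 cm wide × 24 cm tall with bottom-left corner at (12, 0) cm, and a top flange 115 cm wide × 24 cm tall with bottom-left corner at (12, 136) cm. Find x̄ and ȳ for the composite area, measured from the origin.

x̄ = 53.11 cm, ȳ = 80.00 cm

Part | A | x̄ᵢ | ȳᵢ | A·x̄ᵢ | A·ȳᵢ
web | 1920.00 | 6.00 | 80.00 | 11520.00 | 153600.00
bottom flange | 2760.00 | 69.50 | 12.00 | 191820.00 | 33120.00
top flange | 2760.00 | 69.50 | 148.00 | 191820.00 | 408480.00
Σ | 7440.00 |  |  | 395160.00 | 595200.00
x̄ = 395160.00 / 7440.00 = 53.11 cm
ȳ = 595200.00 / 7440.00 = 80.00 cm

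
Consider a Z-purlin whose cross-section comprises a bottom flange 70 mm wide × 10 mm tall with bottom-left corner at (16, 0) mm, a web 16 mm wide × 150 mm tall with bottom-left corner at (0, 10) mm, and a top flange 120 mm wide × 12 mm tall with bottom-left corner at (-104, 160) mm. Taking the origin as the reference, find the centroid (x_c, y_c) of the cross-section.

x_c = -1.86 mm, y_c = 98.36 mm

bottom flange: A = 70 × 10 = 700.00, centroid at (51.00, 5.00).
web: A = 16 × 150 = 2400.00, centroid at (8.00, 85.00).
top flange: A = 120 × 12 = 1440.00, centroid at (-44.00, 166.00).
ΣA = 4540.00 mm²
ΣAx_c = (700.00)(51.00) + (2400.00)(8.00) + (1440.00)(-44.00) = -8460.00 mm³
ΣAy_c = (700.00)(5.00) + (2400.00)(85.00) + (1440.00)(166.00) = 446540.00 mm³
x_c = -8460.00 / 4540.00 = -1.86 mm
y_c = 446540.00 / 4540.00 = 98.36 mm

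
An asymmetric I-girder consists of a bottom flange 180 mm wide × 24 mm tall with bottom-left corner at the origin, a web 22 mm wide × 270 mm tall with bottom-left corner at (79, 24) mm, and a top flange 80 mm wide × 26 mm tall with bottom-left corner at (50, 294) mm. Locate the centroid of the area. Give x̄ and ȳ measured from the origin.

bottom flange: A = 180 × 24 = 4320.00, centroid at (90.00, 12.00).
web: A = 22 × 270 = 5940.00, centroid at (90.00, 159.00).
top flange: A = 80 × 26 = 2080.00, centroid at (90.00, 307.00).
ΣA = 12340.00 mm²
ΣAx̄ = (4320.00)(90.00) + (5940.00)(90.00) + (2080.00)(90.00) = 1110600.00 mm³
ΣAȳ = (4320.00)(12.00) + (5940.00)(159.00) + (2080.00)(307.00) = 1634860.00 mm³
x̄ = 1110600.00 / 12340.00 = 90.00 mm
ȳ = 1634860.00 / 12340.00 = 132.48 mm

x̄ = 90.00 mm, ȳ = 132.48 mm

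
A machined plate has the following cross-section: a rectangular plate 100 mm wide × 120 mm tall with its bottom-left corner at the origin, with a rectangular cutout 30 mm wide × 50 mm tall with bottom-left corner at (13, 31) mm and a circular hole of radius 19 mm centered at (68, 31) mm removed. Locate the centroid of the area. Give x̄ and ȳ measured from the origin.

x̄ = 51.34 mm, ȳ = 64.15 mm

plate: A = 100 × 120 = 12000.00, centroid at (50.00, 60.00).
hole 1: A = −(30 × 50) = -1500.00, centroid at (28.00, 56.00).
hole 2: A = −π·19² = -1134.11, centroid at (68.00, 31.00).
ΣA = 9365.89 mm²
ΣAx̄ = (12000.00)(50.00) + (-1500.00)(28.00) + (-1134.11)(68.00) = 480880.18 mm³
ΣAȳ = (12000.00)(60.00) + (-1500.00)(56.00) + (-1134.11)(31.00) = 600842.44 mm³
x̄ = 480880.18 / 9365.89 = 51.34 mm
ȳ = 600842.44 / 9365.89 = 64.15 mm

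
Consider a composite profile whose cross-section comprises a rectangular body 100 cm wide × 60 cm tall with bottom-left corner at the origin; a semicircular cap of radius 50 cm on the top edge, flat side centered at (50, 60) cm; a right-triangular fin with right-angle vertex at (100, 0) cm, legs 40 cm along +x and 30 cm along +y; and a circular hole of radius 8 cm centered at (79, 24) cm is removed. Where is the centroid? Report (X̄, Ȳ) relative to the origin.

Part | A | x̄ᵢ | ȳᵢ | A·x̄ᵢ | A·ȳᵢ
rectangular body | 6000.00 | 50.00 | 30.00 | 300000.00 | 180000.00
semicircular top | 3926.99 | 50.00 | 81.22 | 196349.54 | 318952.78
triangular fin | 600.00 | 113.33 | 10.00 | 68000.00 | 6000.00
hole | -201.06 | 79.00 | 24.00 | -15883.89 | -4825.49
Σ | 10325.93 |  |  | 548465.65 | 500127.30
X̄ = 548465.65 / 10325.93 = 53.12 cm
Ȳ = 500127.30 / 10325.93 = 48.43 cm

X̄ = 53.12 cm, Ȳ = 48.43 cm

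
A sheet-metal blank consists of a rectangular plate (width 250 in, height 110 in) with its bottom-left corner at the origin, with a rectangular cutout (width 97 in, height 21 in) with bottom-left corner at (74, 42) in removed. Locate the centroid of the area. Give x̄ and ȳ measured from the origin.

plate: A = 250 × 110 = 27500.00, centroid at (125.00, 55.00).
hole: A = −(97 × 21) = -2037.00, centroid at (122.50, 52.50).
ΣA = 25463.00 in²
ΣAx̄ = (27500.00)(125.00) + (-2037.00)(122.50) = 3187967.50 in³
ΣAȳ = (27500.00)(55.00) + (-2037.00)(52.50) = 1405557.50 in³
x̄ = 3187967.50 / 25463.00 = 125.20 in
ȳ = 1405557.50 / 25463.00 = 55.20 in

x̄ = 125.20 in, ȳ = 55.20 in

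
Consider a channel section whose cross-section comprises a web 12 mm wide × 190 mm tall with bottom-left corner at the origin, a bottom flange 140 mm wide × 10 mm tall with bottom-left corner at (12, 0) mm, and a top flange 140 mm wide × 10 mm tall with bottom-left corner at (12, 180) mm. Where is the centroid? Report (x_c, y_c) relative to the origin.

x_c = 47.89 mm, y_c = 95.00 mm

web: A = 12 × 190 = 2280.00, centroid at (6.00, 95.00).
bottom flange: A = 140 × 10 = 1400.00, centroid at (82.00, 5.00).
top flange: A = 140 × 10 = 1400.00, centroid at (82.00, 185.00).
ΣA = 5080.00 mm², ΣAx_c = 243280.00 mm³, ΣAy_c = 482600.00 mm³.
x_c = 243280.00/5080.00 = 47.89 mm; y_c = 482600.00/5080.00 = 95.00 mm.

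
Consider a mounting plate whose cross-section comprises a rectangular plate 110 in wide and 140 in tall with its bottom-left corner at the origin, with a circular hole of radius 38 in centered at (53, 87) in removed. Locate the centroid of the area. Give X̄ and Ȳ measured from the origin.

plate: A = 110 × 140 = 15400.00, centroid at (55.00, 70.00).
hole: A = −π·38² = -4536.46, centroid at (53.00, 87.00).
ΣA = 10863.54 in²
ΣAX̄ = (15400.00)(55.00) + (-4536.46)(53.00) = 606567.63 in³
ΣAȲ = (15400.00)(70.00) + (-4536.46)(87.00) = 683328.00 in³
X̄ = 606567.63 / 10863.54 = 55.84 in
Ȳ = 683328.00 / 10863.54 = 62.90 in

X̄ = 55.84 in, Ȳ = 62.90 in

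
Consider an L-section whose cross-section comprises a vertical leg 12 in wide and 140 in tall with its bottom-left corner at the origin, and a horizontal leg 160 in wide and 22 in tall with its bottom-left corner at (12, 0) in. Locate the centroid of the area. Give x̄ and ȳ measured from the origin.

Part | A | x̄ᵢ | ȳᵢ | A·x̄ᵢ | A·ȳᵢ
vertical leg | 1680.00 | 6.00 | 70.00 | 10080.00 | 117600.00
horizontal leg | 3520.00 | 92.00 | 11.00 | 323840.00 | 38720.00
Σ | 5200.00 |  |  | 333920.00 | 156320.00
x̄ = 333920.00 / 5200.00 = 64.22 in
ȳ = 156320.00 / 5200.00 = 30.06 in

x̄ = 64.22 in, ȳ = 30.06 in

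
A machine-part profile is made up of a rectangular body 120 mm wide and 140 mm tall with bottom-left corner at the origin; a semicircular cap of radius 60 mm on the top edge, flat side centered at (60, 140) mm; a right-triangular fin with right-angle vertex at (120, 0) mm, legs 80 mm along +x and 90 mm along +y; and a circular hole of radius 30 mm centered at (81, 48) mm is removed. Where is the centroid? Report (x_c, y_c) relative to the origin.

rectangular body: A = 120 × 140 = 16800.00, centroid at (60.00, 70.00).
semicircular top: A = ½π·60² = 5654.87, centroid at (60.00, 165.46).
triangular fin: A = ½·80·90 = 3600.00, centroid at (146.67, 30.00).
hole: A = −π·30² = -2827.43, centroid at (81.00, 48.00).
ΣA = 23227.43 mm², ΣAx_c = 1646269.90 mm³, ΣAy_c = 2083964.55 mm³.
x_c = 1646269.90/23227.43 = 70.88 mm; y_c = 2083964.55/23227.43 = 89.72 mm.

x_c = 70.88 mm, y_c = 89.72 mm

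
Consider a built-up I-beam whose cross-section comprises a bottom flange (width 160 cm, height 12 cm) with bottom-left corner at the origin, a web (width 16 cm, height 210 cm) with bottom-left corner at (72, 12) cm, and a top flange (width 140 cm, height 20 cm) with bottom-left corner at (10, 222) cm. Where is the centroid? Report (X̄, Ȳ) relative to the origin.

bottom flange: A = 160 × 12 = 1920.00, centroid at (80.00, 6.00).
web: A = 16 × 210 = 3360.00, centroid at (80.00, 117.00).
top flange: A = 140 × 20 = 2800.00, centroid at (80.00, 232.00).
ΣA = 8080.00 cm², ΣAX̄ = 646400.00 cm³, ΣAȲ = 1054240.00 cm³.
X̄ = 646400.00/8080.00 = 80.00 cm; Ȳ = 1054240.00/8080.00 = 130.48 cm.

X̄ = 80.00 cm, Ȳ = 130.48 cm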